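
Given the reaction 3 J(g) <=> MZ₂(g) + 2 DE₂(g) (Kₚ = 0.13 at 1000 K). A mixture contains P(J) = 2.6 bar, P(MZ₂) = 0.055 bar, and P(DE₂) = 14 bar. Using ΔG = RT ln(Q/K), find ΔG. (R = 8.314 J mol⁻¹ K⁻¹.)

Qₚ = P(MZ₂)·P(DE₂)² / P(J)³ = (0.055)·(14)² / (2.6)³ = 0.613
ΔG = RT ln(Qₚ/Kₚ) = (8.314 J mol⁻¹ K⁻¹)(1000 K) × ln(0.613/0.13)
   = (8.314 kJ/mol)(1.551) = 12.9 kJ/mol
ΔG > 0, so the forward reaction is non-spontaneous (proceeds in reverse).

ΔG = 12.9 kJ/mol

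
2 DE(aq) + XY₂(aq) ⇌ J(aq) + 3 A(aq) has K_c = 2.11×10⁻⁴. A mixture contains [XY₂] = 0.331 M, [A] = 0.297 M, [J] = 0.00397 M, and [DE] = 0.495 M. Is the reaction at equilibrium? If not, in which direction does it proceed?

reverse (toward reactants)

Q_c = [J]·[A]³ / ([DE]²·[XY₂]) = (0.00397)·(0.297)³ / ((0.495)²·(0.331)) = 0.00128
Q_c = 0.00128 > K_c = 2.11×10⁻⁴, so the reverse reaction proceeds.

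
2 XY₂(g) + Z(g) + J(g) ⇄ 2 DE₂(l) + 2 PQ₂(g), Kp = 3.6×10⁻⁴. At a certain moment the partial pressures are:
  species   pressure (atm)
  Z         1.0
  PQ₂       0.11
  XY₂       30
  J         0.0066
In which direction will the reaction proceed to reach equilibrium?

to the left

(DE₂ is a pure liquid — omitted from Qp.)
Qp = P(PQ₂)² / (P(XY₂)²·P(Z)·P(J)) = (0.11)² / ((30)²·(1.0)·(0.0066)) = 0.0020
Qp = 0.0020 > Kp = 3.6×10⁻⁴, so the reverse reaction proceeds.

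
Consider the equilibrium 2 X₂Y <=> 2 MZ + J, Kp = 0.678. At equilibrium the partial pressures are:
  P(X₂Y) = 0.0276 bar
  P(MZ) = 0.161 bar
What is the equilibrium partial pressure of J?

P(J) = 0.0199 bar

At equilibrium, Kp = P(MZ)²·P(J) / P(X₂Y)² = 0.678.
(0.161)²·(P(J)) / (0.0276)² = 0.678
P(J) = 0.0199 bar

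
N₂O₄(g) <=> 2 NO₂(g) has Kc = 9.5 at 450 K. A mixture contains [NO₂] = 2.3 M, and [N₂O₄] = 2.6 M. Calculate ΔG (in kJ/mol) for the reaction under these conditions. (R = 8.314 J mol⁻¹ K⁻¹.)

ΔG = -5.77 kJ/mol

Qc = [NO₂]² / [N₂O₄] = (2.3)² / (2.6) = 2.03
ΔG = RT ln(Qc/Kc) = (8.314 J mol⁻¹ K⁻¹)(450 K) × ln(2.03/9.5)
   = (3.741 kJ/mol)(-1.543) = -5.77 kJ/mol
ΔG < 0, so the forward reaction is spontaneous (proceeds forward).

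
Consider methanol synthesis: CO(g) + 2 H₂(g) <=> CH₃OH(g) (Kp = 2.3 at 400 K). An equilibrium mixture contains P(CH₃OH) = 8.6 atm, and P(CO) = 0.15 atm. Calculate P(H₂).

P(H₂) = 5.0 atm

At equilibrium, Kp = P(CH₃OH) / (P(CO)·P(H₂)²) = 2.3.
(8.6) / ((0.15)·(P(H₂))²) = 2.3
P(H₂)² = 24.9 ⇒ P(H₂) = 5.0 atm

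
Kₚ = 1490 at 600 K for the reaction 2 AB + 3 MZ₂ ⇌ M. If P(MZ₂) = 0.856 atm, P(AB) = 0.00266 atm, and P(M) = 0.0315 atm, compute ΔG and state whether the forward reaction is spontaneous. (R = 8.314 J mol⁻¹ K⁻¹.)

ΔG = 7.79 kJ/mol; the forward reaction is non-spontaneous

Qₚ = P(M) / (P(AB)²·P(MZ₂)³) = (0.0315) / ((0.00266)²·(0.856)³) = 7100
ΔG = RT ln(Qₚ/Kₚ) = (8.314 J mol⁻¹ K⁻¹)(600 K) × ln(7100/1490)
   = (4.988 kJ/mol)(1.561) = 7.79 kJ/mol
ΔG > 0, so the forward reaction is non-spontaneous (proceeds in reverse).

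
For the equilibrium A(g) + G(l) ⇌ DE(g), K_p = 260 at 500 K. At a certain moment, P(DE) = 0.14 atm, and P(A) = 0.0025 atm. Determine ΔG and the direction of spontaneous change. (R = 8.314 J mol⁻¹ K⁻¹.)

ΔG = -6.38 kJ/mol; the forward reaction is spontaneous

(G is a pure liquid — omitted from Q_p.)
Q_p = P(DE) / P(A) = (0.14) / (0.0025) = 56.0
ΔG = RT ln(Q_p/K_p) = (8.314 J mol⁻¹ K⁻¹)(500 K) × ln(56.0/260)
   = (4.157 kJ/mol)(-1.535) = -6.38 kJ/mol
ΔG < 0, so the forward reaction is spontaneous (proceeds forward).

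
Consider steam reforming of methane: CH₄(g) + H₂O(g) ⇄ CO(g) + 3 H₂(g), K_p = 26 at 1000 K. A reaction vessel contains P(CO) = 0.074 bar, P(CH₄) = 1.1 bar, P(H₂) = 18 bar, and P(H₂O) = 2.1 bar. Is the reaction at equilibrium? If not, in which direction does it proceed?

toward reactants

Q_p = P(CO)·P(H₂)³ / (P(CH₄)·P(H₂O)) = (0.074)·(18)³ / ((1.1)·(2.1)) = 190
Q_p = 190 > K_p = 26, so the reverse reaction proceeds.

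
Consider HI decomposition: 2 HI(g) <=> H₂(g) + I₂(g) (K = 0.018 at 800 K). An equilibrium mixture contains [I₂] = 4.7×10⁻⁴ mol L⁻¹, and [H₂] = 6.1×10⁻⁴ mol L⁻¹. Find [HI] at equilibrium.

[HI] = 0.0040 mol L⁻¹

At equilibrium, K = [H₂]·[I₂] / [HI]² = 0.018.
(6.1×10⁻⁴)·(4.7×10⁻⁴) / ([HI])² = 0.018
[HI]² = 1.59×10⁻⁵ ⇒ [HI] = 0.0040 mol L⁻¹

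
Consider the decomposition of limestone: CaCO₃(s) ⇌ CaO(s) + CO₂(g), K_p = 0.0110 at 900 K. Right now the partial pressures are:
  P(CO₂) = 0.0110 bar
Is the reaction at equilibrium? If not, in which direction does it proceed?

(CaCO₃, CaO are pure solids — omitted from Q_p.)
Q_p = P(CO₂) = 0.0110
Q_p = 0.0110 = K_p, so the system is already at equilibrium.

neither direction; the system is at equilibrium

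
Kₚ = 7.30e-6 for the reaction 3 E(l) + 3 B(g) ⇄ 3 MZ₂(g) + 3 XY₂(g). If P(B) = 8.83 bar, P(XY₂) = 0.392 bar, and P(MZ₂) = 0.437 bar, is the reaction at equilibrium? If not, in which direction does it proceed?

no net change (already at equilibrium)

(E is a pure liquid — omitted from Qₚ.)
Qₚ = P(MZ₂)³·P(XY₂)³ / P(B)³ = (0.437)³·(0.392)³ / (8.83)³ = 7.30e-6
Qₚ = 7.30e-6 = Kₚ, so the system is already at equilibrium.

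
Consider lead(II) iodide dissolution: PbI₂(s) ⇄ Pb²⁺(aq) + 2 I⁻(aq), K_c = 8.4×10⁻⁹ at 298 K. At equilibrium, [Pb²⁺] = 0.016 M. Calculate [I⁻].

[I⁻] = 7.2×10⁻⁴ M

(PbI₂ is a pure solid — omitted from K_c.)
At equilibrium, K_c = [Pb²⁺]·[I⁻]² = 8.4×10⁻⁹.
(0.016)·([I⁻])² = 8.4×10⁻⁹
[I⁻]² = 5.25×10⁻⁷ ⇒ [I⁻] = 7.2×10⁻⁴ M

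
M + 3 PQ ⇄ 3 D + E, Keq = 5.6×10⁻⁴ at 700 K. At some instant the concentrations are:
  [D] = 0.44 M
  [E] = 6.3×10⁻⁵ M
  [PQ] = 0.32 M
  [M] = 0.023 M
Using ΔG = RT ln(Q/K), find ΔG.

Q = [D]³·[E] / ([M]·[PQ]³) = (0.44)³·(6.3×10⁻⁵) / ((0.023)·(0.32)³) = 0.00712
ΔG = RT ln(Q/Keq) = (8.314 J mol⁻¹ K⁻¹)(700 K) × ln(0.00712/5.6×10⁻⁴)
   = (5.820 kJ/mol)(2.543) = 14.8 kJ/mol
ΔG > 0, so the forward reaction is non-spontaneous (proceeds in reverse).

ΔG = 14.8 kJ/mol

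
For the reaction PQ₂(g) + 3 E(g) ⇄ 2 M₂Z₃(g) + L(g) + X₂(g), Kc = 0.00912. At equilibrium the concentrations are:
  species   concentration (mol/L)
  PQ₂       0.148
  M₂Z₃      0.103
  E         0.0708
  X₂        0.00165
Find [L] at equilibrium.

At equilibrium, Kc = [M₂Z₃]²·[L]·[X₂] / ([PQ₂]·[E]³) = 0.00912.
(0.103)²·([L])·(0.00165) / ((0.148)·(0.0708)³) = 0.00912
[L] = 0.0274 mol/L

[L] = 0.0274 mol/L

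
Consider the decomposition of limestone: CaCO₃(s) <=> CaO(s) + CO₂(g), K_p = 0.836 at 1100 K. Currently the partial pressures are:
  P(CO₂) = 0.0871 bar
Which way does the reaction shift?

to the right

(CaCO₃, CaO are pure solids — omitted from Q_p.)
Q_p = P(CO₂) = 0.0871
Q_p = 0.0871 < K_p = 0.836, so the forward reaction proceeds.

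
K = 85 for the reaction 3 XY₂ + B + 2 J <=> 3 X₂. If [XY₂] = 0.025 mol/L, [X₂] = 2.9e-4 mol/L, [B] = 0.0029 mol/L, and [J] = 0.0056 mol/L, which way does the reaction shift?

toward products

Q = [X₂]³ / ([XY₂]³·[B]·[J]²) = (2.9e-4)³ / ((0.025)³·(0.0029)·(0.0056)²) = 17
Q = 17 < K = 85, so the forward reaction proceeds.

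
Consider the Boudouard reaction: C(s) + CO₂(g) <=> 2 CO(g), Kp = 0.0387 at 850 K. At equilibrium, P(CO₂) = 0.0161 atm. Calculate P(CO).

(C is a pure solid — omitted from Kp.)
At equilibrium, Kp = P(CO)² / P(CO₂) = 0.0387.
(P(CO))² / (0.0161) = 0.0387
P(CO)² = 6.23e-4 ⇒ P(CO) = 0.0250 atm

P(CO) = 0.0250 atm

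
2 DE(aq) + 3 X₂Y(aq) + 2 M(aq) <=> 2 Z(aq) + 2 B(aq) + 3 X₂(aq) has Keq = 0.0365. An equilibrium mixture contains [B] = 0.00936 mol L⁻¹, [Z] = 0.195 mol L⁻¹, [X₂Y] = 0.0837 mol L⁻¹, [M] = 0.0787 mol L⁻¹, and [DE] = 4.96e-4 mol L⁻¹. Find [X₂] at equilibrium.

At equilibrium, Keq = [Z]²·[B]²·[X₂]³ / ([DE]²·[X₂Y]³·[M]²) = 0.0365.
(0.195)²·(0.00936)²·([X₂])³ / ((4.96e-4)²·(0.0837)³·(0.0787)²) = 0.0365
[X₂]³ = 9.79e-9 ⇒ [X₂] = 0.00214 mol L⁻¹

[X₂] = 0.00214 mol L⁻¹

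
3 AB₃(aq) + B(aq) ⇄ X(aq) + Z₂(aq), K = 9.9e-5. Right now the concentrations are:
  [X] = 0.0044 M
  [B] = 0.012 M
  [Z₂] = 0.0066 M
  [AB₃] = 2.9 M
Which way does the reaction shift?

Q = [X]·[Z₂] / ([AB₃]³·[B]) = (0.0044)·(0.0066) / ((2.9)³·(0.012)) = 9.9e-5
Q = 9.9e-5 = K, so the system is already at equilibrium.

neither direction; the system is at equilibrium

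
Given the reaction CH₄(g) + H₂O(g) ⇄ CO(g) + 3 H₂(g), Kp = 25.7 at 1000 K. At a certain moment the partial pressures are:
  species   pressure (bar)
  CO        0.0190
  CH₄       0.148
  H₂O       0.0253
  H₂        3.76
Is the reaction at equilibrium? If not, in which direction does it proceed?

Qp = P(CO)·P(H₂)³ / (P(CH₄)·P(H₂O)) = (0.0190)·(3.76)³ / ((0.148)·(0.0253)) = 270
Qp = 270 > Kp = 25.7, so the reverse reaction proceeds.

reverse (toward reactants)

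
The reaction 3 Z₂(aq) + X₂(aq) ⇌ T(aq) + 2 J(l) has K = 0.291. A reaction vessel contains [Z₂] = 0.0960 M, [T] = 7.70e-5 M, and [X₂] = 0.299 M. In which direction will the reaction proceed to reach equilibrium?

(J is a pure liquid — omitted from Q.)
Q = [T] / ([Z₂]³·[X₂]) = (7.70e-5) / ((0.0960)³·(0.299)) = 0.291
Q = 0.291 = K, so the system is already at equilibrium.

at equilibrium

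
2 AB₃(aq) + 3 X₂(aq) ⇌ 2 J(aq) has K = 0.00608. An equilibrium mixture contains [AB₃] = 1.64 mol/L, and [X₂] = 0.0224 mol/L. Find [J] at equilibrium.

[J] = 4.29×10⁻⁴ mol/L

At equilibrium, K = [J]² / ([AB₃]²·[X₂]³) = 0.00608.
([J])² / ((1.64)²·(0.0224)³) = 0.00608
[J]² = 1.84×10⁻⁷ ⇒ [J] = 4.29×10⁻⁴ mol/L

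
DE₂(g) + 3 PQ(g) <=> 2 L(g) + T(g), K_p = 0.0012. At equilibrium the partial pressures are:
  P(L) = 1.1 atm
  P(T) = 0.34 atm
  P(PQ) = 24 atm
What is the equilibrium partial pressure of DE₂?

P(DE₂) = 0.025 atm

At equilibrium, K_p = P(L)²·P(T) / (P(DE₂)·P(PQ)³) = 0.0012.
(1.1)²·(0.34) / ((P(DE₂))·(24)³) = 0.0012
P(DE₂) = 0.0248 = 0.025 atm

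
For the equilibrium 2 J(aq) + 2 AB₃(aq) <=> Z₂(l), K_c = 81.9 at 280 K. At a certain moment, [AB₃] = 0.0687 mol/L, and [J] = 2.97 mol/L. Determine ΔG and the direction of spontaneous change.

(Z₂ is a pure liquid — omitted from Q_c.)
Q_c = 1 / ([J]²·[AB₃]²) = 1 / ((2.97)²·(0.0687)²) = 24.0
ΔG = RT ln(Q_c/K_c) = (8.314 J mol⁻¹ K⁻¹)(280 K) × ln(24.0/81.9)
   = (2.328 kJ/mol)(-1.227) = -2.86 kJ/mol
ΔG < 0, so the forward reaction is spontaneous (proceeds forward).

ΔG = -2.86 kJ/mol; the forward reaction is spontaneous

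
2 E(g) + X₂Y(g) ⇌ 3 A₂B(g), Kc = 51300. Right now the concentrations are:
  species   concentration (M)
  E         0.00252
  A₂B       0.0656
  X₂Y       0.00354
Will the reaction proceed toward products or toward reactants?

forward (toward products)

Qc = [A₂B]³ / ([E]²·[X₂Y]) = (0.0656)³ / ((0.00252)²·(0.00354)) = 12600
Qc = 12600 < Kc = 51300, so the forward reaction proceeds.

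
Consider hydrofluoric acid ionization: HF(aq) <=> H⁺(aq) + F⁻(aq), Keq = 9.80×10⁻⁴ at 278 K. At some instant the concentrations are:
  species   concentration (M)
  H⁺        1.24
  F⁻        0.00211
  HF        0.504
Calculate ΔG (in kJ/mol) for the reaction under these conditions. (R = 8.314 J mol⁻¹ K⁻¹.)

Q = [H⁺]·[F⁻] / [HF] = (1.24)·(0.00211) / (0.504) = 0.00519
ΔG = RT ln(Q/Keq) = (8.314 J mol⁻¹ K⁻¹)(278 K) × ln(0.00519/9.80×10⁻⁴)
   = (2.311 kJ/mol)(1.667) = 3.85 kJ/mol
ΔG > 0, so the forward reaction is non-spontaneous (proceeds in reverse).

ΔG = 3.85 kJ/mol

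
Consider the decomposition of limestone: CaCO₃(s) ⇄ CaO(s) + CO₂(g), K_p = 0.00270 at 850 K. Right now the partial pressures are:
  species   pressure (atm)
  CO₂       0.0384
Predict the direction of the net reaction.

(CaCO₃, CaO are pure solids — omitted from Q_p.)
Q_p = P(CO₂) = 0.0384
Q_p = 0.0384 > K_p = 0.00270, so the reverse reaction proceeds.

reverse (toward reactants)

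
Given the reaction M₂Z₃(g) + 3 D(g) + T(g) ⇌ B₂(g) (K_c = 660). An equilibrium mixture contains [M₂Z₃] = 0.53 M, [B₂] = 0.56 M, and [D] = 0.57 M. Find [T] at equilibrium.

[T] = 0.0086 M

At equilibrium, K_c = [B₂] / ([M₂Z₃]·[D]³·[T]) = 660.
(0.56) / ((0.53)·(0.57)³·([T])) = 660
[T] = 0.00864 = 0.0086 M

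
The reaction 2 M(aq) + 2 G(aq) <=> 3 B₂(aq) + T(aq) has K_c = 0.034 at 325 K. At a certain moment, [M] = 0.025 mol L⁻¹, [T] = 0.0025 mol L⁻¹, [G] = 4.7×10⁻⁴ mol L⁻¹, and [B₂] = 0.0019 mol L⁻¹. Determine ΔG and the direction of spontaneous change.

ΔG = 3.50 kJ/mol; the forward reaction is non-spontaneous

Q_c = [B₂]³·[T] / ([M]²·[G]²) = (0.0019)³·(0.0025) / ((0.025)²·(4.7×10⁻⁴)²) = 0.124
ΔG = RT ln(Q_c/K_c) = (8.314 J mol⁻¹ K⁻¹)(325 K) × ln(0.124/0.034)
   = (2.702 kJ/mol)(1.294) = 3.50 kJ/mol
ΔG > 0, so the forward reaction is non-spontaneous (proceeds in reverse).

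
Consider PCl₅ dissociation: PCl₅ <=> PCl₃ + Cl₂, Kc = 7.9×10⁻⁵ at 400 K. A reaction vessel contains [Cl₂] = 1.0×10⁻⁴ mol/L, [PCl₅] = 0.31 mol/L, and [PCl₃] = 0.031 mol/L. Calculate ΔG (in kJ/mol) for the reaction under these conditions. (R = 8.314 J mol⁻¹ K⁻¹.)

Qc = [PCl₃]·[Cl₂] / [PCl₅] = (0.031)·(1.0×10⁻⁴) / (0.31) = 1.00×10⁻⁵
ΔG = RT ln(Qc/Kc) = (8.314 J mol⁻¹ K⁻¹)(400 K) × ln(1.00×10⁻⁵/7.9×10⁻⁵)
   = (3.326 kJ/mol)(-2.067) = -6.87 kJ/mol
ΔG < 0, so the forward reaction is spontaneous (proceeds forward).

ΔG = -6.87 kJ/mol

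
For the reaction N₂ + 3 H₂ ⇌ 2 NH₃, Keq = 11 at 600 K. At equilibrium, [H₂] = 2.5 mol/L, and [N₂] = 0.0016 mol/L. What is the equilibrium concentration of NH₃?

At equilibrium, Keq = [NH₃]² / ([N₂]·[H₂]³) = 11.
([NH₃])² / ((0.0016)·(2.5)³) = 11
[NH₃]² = 0.275 ⇒ [NH₃] = 0.52 mol/L

[NH₃] = 0.52 mol/L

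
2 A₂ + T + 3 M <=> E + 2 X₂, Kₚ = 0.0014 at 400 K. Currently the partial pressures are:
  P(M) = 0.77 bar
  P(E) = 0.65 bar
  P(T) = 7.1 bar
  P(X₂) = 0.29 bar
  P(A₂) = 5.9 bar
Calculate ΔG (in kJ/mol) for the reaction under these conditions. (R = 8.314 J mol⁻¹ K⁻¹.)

Qₚ = P(E)·P(X₂)² / (P(A₂)²·P(T)·P(M)³) = (0.65)·(0.29)² / ((5.9)²·(7.1)·(0.77)³) = 4.84×10⁻⁴
ΔG = RT ln(Qₚ/Kₚ) = (8.314 J mol⁻¹ K⁻¹)(400 K) × ln(4.84×10⁻⁴/0.0014)
   = (3.326 kJ/mol)(-1.062) = -3.53 kJ/mol
ΔG < 0, so the forward reaction is spontaneous (proceeds forward).

ΔG = -3.53 kJ/mol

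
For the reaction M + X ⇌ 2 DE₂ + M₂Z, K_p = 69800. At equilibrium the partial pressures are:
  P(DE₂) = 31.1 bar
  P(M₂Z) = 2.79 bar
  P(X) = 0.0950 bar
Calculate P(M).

At equilibrium, K_p = P(DE₂)²·P(M₂Z) / (P(M)·P(X)) = 69800.
(31.1)²·(2.79) / ((P(M))·(0.0950)) = 69800
P(M) = 0.407 bar

P(M) = 0.407 bar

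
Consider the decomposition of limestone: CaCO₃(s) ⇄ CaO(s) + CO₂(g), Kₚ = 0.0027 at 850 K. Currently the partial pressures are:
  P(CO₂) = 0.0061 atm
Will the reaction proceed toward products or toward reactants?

reverse (toward reactants)

(CaCO₃, CaO are pure solids — omitted from Qₚ.)
Qₚ = P(CO₂) = 0.0061
Qₚ = 0.0061 > Kₚ = 0.0027, so the reverse reaction proceeds.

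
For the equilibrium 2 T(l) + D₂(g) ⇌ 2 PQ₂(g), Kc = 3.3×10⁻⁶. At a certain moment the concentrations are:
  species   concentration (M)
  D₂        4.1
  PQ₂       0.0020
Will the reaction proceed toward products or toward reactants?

in the forward direction

(T is a pure liquid — omitted from Qc.)
Qc = [PQ₂]² / [D₂] = (0.0020)² / (4.1) = 9.8×10⁻⁷
Qc = 9.8×10⁻⁷ < Kc = 3.3×10⁻⁶, so the forward reaction proceeds.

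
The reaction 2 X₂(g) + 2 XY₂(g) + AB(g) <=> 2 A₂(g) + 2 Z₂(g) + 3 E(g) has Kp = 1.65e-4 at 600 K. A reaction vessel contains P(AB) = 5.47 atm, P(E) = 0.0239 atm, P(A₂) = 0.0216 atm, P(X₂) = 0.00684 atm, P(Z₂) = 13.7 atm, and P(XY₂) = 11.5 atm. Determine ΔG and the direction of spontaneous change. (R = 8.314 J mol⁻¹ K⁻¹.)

Qp = P(A₂)²·P(Z₂)²·P(E)³ / (P(X₂)²·P(XY₂)²·P(AB)) = (0.0216)²·(13.7)²·(0.0239)³ / ((0.00684)²·(11.5)²·(5.47)) = 3.53e-5
ΔG = RT ln(Qp/Kp) = (8.314 J mol⁻¹ K⁻¹)(600 K) × ln(3.53e-5/1.65e-4)
   = (4.988 kJ/mol)(-1.542) = -7.69 kJ/mol
ΔG < 0, so the forward reaction is spontaneous (proceeds forward).

ΔG = -7.69 kJ/mol; the forward reaction is spontaneous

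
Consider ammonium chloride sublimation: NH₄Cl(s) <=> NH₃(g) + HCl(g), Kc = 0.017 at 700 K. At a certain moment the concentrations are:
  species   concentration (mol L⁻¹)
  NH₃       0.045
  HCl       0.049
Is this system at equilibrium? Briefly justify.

(NH₄Cl is a pure solid — omitted from Qc.)
Qc = [NH₃]·[HCl] = (0.045)·(0.049) = 0.0022
Qc = 0.0022 < Kc = 0.017: net forward reaction.

no; Q < K, reaction proceeds forward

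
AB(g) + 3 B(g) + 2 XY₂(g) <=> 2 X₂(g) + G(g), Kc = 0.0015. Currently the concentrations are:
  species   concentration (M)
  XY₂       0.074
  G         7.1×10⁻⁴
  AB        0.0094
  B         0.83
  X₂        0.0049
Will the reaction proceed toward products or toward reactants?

in the forward direction

Qc = [X₂]²·[G] / ([AB]·[B]³·[XY₂]²) = (0.0049)²·(7.1×10⁻⁴) / ((0.0094)·(0.83)³·(0.074)²) = 5.8×10⁻⁴
Qc = 5.8×10⁻⁴ < Kc = 0.0015, so the forward reaction proceeds.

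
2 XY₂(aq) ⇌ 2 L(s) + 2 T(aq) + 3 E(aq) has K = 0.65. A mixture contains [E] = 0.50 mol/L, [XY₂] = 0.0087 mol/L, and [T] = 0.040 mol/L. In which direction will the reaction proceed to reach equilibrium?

(L is a pure solid — omitted from Q.)
Q = [T]²·[E]³ / [XY₂]² = (0.040)²·(0.50)³ / (0.0087)² = 2.6
Q = 2.6 > K = 0.65, so the reverse reaction proceeds.

reverse (toward reactants)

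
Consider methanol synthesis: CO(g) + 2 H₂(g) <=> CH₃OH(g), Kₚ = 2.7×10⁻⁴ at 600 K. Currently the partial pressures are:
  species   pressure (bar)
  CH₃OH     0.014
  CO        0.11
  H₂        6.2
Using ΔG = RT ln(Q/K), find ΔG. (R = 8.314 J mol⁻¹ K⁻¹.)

Qₚ = P(CH₃OH) / (P(CO)·P(H₂)²) = (0.014) / ((0.11)·(6.2)²) = 0.00331
ΔG = RT ln(Qₚ/Kₚ) = (8.314 J mol⁻¹ K⁻¹)(600 K) × ln(0.00331/2.7×10⁻⁴)
   = (4.988 kJ/mol)(2.506) = 12.5 kJ/mol
ΔG > 0, so the forward reaction is non-spontaneous (proceeds in reverse).

ΔG = 12.5 kJ/mol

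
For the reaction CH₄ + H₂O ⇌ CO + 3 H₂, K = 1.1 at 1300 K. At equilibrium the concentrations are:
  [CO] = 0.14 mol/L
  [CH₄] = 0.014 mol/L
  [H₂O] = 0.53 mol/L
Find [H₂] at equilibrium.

[H₂] = 0.39 mol/L

At equilibrium, K = [CO]·[H₂]³ / ([CH₄]·[H₂O]) = 1.1.
(0.14)·([H₂])³ / ((0.014)·(0.53)) = 1.1
[H₂]³ = 0.0583 ⇒ [H₂] = 0.39 mol/L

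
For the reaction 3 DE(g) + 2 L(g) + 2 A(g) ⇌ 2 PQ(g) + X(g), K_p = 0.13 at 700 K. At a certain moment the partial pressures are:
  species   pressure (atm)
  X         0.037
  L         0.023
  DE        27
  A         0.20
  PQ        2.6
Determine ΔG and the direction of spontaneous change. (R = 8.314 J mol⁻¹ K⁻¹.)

Q_p = P(PQ)²·P(X) / (P(DE)³·P(L)²·P(A)²) = (2.6)²·(0.037) / ((27)³·(0.023)²·(0.20)²) = 0.601
ΔG = RT ln(Q_p/K_p) = (8.314 J mol⁻¹ K⁻¹)(700 K) × ln(0.601/0.13)
   = (5.820 kJ/mol)(1.531) = 8.91 kJ/mol
ΔG > 0, so the forward reaction is non-spontaneous (proceeds in reverse).

ΔG = 8.91 kJ/mol; the forward reaction is non-spontaneous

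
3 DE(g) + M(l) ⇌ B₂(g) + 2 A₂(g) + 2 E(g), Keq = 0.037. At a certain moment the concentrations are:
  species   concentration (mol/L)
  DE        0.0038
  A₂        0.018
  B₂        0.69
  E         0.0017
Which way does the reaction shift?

(M is a pure liquid — omitted from Q.)
Q = [B₂]·[A₂]²·[E]² / [DE]³ = (0.69)·(0.018)²·(0.0017)² / (0.0038)³ = 0.012
Q = 0.012 < Keq = 0.037, so the forward reaction proceeds.

toward products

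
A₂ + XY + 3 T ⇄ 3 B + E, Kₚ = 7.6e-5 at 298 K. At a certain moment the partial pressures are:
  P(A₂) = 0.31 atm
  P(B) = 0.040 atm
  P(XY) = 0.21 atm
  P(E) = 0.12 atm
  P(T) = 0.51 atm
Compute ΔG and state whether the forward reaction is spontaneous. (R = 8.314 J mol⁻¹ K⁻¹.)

ΔG = 6.09 kJ/mol; the forward reaction is non-spontaneous

Qₚ = P(B)³·P(E) / (P(A₂)·P(XY)·P(T)³) = (0.040)³·(0.12) / ((0.31)·(0.21)·(0.51)³) = 8.89e-4
ΔG = RT ln(Qₚ/Kₚ) = (8.314 J mol⁻¹ K⁻¹)(298 K) × ln(8.89e-4/7.6e-5)
   = (2.478 kJ/mol)(2.459) = 6.09 kJ/mol
ΔG > 0, so the forward reaction is non-spontaneous (proceeds in reverse).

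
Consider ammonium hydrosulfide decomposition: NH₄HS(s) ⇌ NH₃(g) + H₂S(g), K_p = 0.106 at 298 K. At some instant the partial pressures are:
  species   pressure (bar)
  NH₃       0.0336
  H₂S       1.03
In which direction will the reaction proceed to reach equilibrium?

forward (toward products)

(NH₄HS is a pure solid — omitted from Q_p.)
Q_p = P(NH₃)·P(H₂S) = (0.0336)·(1.03) = 0.0346
Q_p = 0.0346 < K_p = 0.106, so the forward reaction proceeds.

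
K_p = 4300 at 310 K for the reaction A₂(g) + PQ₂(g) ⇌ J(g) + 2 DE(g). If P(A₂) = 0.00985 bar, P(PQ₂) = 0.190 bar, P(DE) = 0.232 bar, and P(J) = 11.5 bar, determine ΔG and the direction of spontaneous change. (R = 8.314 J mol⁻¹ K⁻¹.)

ΔG = -6.61 kJ/mol; the forward reaction is spontaneous

Q_p = P(J)·P(DE)² / (P(A₂)·P(PQ₂)) = (11.5)·(0.232)² / ((0.00985)·(0.190)) = 331
ΔG = RT ln(Q_p/K_p) = (8.314 J mol⁻¹ K⁻¹)(310 K) × ln(331/4300)
   = (2.577 kJ/mol)(-2.564) = -6.61 kJ/mol
ΔG < 0, so the forward reaction is spontaneous (proceeds forward).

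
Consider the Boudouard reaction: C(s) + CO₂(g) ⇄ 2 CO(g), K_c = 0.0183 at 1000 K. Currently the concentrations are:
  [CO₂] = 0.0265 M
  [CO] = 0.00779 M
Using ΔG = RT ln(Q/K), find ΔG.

(C is a pure solid — omitted from Q_c.)
Q_c = [CO]² / [CO₂] = (0.00779)² / (0.0265) = 0.00229
ΔG = RT ln(Q_c/K_c) = (8.314 J mol⁻¹ K⁻¹)(1000 K) × ln(0.00229/0.0183)
   = (8.314 kJ/mol)(-2.078) = -17.3 kJ/mol
ΔG < 0, so the forward reaction is spontaneous (proceeds forward).

ΔG = -17.3 kJ/mol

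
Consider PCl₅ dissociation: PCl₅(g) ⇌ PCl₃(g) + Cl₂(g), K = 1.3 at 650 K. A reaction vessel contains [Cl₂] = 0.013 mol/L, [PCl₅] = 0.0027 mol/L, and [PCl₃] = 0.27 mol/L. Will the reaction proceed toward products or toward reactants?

Q = [PCl₃]·[Cl₂] / [PCl₅] = (0.27)·(0.013) / (0.0027) = 1.3
Q = 1.3 = K, so the system is already at equilibrium.

neither direction; the system is at equilibrium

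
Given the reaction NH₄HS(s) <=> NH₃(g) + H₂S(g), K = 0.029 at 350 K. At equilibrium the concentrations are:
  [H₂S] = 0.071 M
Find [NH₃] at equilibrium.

(NH₄HS is a pure solid — omitted from K.)
At equilibrium, K = [NH₃]·[H₂S] = 0.029.
([NH₃])·(0.071) = 0.029
[NH₃] = 0.408 = 0.41 M

[NH₃] = 0.41 M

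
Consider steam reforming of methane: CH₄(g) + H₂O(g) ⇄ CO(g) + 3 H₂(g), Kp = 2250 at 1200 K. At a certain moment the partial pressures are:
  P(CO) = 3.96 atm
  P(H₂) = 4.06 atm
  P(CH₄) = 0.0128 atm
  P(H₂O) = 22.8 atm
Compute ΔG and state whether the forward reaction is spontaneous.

ΔG = -9.05 kJ/mol; the forward reaction is spontaneous

Qp = P(CO)·P(H₂)³ / (P(CH₄)·P(H₂O)) = (3.96)·(4.06)³ / ((0.0128)·(22.8)) = 908
ΔG = RT ln(Qp/Kp) = (8.314 J mol⁻¹ K⁻¹)(1200 K) × ln(908/2250)
   = (9.977 kJ/mol)(-0.9074) = -9.05 kJ/mol
ΔG < 0, so the forward reaction is spontaneous (proceeds forward).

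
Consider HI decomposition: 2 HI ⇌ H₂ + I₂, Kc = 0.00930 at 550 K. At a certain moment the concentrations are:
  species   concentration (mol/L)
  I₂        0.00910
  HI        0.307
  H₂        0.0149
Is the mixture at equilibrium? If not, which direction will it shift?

Qc = [H₂]·[I₂] / [HI]² = (0.0149)·(0.00910) / (0.307)² = 0.00144
Qc = 0.00144 < Kc = 0.00930: net forward reaction.

no; Q < K, reaction proceeds forward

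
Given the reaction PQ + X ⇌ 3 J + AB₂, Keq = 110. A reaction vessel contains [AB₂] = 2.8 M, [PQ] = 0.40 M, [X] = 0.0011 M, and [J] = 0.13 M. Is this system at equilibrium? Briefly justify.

Q = [J]³·[AB₂] / ([PQ]·[X]) = (0.13)³·(2.8) / ((0.40)·(0.0011)) = 14
Q = 14 < Keq = 110: net forward reaction.

no; Q < K, reaction proceeds forward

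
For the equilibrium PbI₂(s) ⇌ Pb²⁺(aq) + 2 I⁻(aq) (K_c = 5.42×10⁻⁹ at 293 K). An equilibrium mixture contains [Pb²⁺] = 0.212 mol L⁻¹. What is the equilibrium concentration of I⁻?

[I⁻] = 1.60×10⁻⁴ mol L⁻¹

(PbI₂ is a pure solid — omitted from K_c.)
At equilibrium, K_c = [Pb²⁺]·[I⁻]² = 5.42×10⁻⁹.
(0.212)·([I⁻])² = 5.42×10⁻⁹
[I⁻]² = 2.56×10⁻⁸ ⇒ [I⁻] = 1.60×10⁻⁴ mol L⁻¹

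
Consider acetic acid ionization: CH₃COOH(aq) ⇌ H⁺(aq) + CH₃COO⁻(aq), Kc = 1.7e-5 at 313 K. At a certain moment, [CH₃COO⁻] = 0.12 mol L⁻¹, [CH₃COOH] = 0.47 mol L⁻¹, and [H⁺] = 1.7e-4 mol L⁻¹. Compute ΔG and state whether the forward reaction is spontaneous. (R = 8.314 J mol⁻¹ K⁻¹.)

ΔG = 2.44 kJ/mol; the forward reaction is non-spontaneous

Qc = [H⁺]·[CH₃COO⁻] / [CH₃COOH] = (1.7e-4)·(0.12) / (0.47) = 4.34e-5
ΔG = RT ln(Qc/Kc) = (8.314 J mol⁻¹ K⁻¹)(313 K) × ln(4.34e-5/1.7e-5)
   = (2.602 kJ/mol)(0.9372) = 2.44 kJ/mol
ΔG > 0, so the forward reaction is non-spontaneous (proceeds in reverse).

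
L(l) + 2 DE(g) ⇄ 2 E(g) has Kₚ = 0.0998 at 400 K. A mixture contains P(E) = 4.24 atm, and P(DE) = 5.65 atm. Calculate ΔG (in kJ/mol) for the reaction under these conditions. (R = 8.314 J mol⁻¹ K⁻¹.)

(L is a pure liquid — omitted from Qₚ.)
Qₚ = P(E)² / P(DE)² = (4.24)² / (5.65)² = 0.563
ΔG = RT ln(Qₚ/Kₚ) = (8.314 J mol⁻¹ K⁻¹)(400 K) × ln(0.563/0.0998)
   = (3.326 kJ/mol)(1.730) = 5.75 kJ/mol
ΔG > 0, so the forward reaction is non-spontaneous (proceeds in reverse).

ΔG = 5.75 kJ/mol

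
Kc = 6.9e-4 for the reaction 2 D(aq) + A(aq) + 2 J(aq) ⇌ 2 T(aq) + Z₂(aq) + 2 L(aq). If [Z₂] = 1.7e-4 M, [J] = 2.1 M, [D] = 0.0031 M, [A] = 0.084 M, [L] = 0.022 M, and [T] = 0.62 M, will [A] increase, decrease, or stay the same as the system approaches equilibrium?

Qc = [T]²·[Z₂]·[L]² / ([D]²·[A]·[J]²) = (0.62)²·(1.7e-4)·(0.022)² / ((0.0031)²·(0.084)·(2.1)²) = 0.0089
Qc = 0.0089 > Kc = 6.9e-4: net reverse reaction.
A is a reactant, so it increases.

increase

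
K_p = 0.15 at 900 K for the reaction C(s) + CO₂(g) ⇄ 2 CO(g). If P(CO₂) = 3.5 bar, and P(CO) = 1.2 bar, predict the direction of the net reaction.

(C is a pure solid — omitted from Q_p.)
Q_p = P(CO)² / P(CO₂) = (1.2)² / (3.5) = 0.41
Q_p = 0.41 > K_p = 0.15, so the reverse reaction proceeds.

reverse (toward reactants)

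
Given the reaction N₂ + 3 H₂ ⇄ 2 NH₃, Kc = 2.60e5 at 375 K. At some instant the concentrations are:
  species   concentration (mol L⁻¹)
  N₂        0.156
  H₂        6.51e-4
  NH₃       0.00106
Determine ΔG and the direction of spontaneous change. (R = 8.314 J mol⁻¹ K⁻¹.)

Qc = [NH₃]² / ([N₂]·[H₂]³) = (0.00106)² / ((0.156)·(6.51e-4)³) = 26100
ΔG = RT ln(Qc/Kc) = (8.314 J mol⁻¹ K⁻¹)(375 K) × ln(26100/2.60e5)
   = (3.118 kJ/mol)(-2.299) = -7.17 kJ/mol
ΔG < 0, so the forward reaction is spontaneous (proceeds forward).

ΔG = -7.17 kJ/mol; the forward reaction is spontaneous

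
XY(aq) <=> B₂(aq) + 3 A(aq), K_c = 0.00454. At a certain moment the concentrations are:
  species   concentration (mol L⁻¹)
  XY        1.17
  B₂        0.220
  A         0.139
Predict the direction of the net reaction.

in the forward direction

Q_c = [B₂]·[A]³ / [XY] = (0.220)·(0.139)³ / (1.17) = 5.05×10⁻⁴
Q_c = 5.05×10⁻⁴ < K_c = 0.00454, so the forward reaction proceeds.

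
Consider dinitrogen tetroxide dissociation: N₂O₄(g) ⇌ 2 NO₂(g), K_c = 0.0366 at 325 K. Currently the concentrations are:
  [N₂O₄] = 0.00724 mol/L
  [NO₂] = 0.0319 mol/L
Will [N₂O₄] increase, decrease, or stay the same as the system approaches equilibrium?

Q_c = [NO₂]² / [N₂O₄] = (0.0319)² / (0.00724) = 0.141
Q_c = 0.141 > K_c = 0.0366: net reverse reaction.
N₂O₄ is a reactant, so it increases.

increase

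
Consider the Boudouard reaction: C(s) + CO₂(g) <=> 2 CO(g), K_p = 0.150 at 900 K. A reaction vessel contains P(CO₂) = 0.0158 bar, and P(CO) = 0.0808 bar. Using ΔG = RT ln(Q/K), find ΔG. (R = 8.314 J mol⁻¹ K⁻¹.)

(C is a pure solid — omitted from Q_p.)
Q_p = P(CO)² / P(CO₂) = (0.0808)² / (0.0158) = 0.413
ΔG = RT ln(Q_p/K_p) = (8.314 J mol⁻¹ K⁻¹)(900 K) × ln(0.413/0.150)
   = (7.483 kJ/mol)(1.013) = 7.58 kJ/mol
ΔG > 0, so the forward reaction is non-spontaneous (proceeds in reverse).

ΔG = 7.58 kJ/mol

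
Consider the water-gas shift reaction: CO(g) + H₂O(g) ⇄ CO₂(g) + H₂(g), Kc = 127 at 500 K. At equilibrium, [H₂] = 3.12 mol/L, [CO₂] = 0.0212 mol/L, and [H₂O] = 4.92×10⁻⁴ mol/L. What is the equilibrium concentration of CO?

At equilibrium, Kc = [CO₂]·[H₂] / ([CO]·[H₂O]) = 127.
(0.0212)·(3.12) / (([CO])·(4.92×10⁻⁴)) = 127
[CO] = 1.06 mol/L

[CO] = 1.06 mol/L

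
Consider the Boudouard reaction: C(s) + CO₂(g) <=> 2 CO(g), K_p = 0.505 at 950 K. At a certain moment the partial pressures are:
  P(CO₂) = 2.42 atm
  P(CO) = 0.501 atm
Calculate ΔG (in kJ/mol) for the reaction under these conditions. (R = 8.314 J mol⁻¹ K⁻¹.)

ΔG = -12.5 kJ/mol

(C is a pure solid — omitted from Q_p.)
Q_p = P(CO)² / P(CO₂) = (0.501)² / (2.42) = 0.104
ΔG = RT ln(Q_p/K_p) = (8.314 J mol⁻¹ K⁻¹)(950 K) × ln(0.104/0.505)
   = (7.898 kJ/mol)(-1.580) = -12.5 kJ/mol
ΔG < 0, so the forward reaction is spontaneous (proceeds forward).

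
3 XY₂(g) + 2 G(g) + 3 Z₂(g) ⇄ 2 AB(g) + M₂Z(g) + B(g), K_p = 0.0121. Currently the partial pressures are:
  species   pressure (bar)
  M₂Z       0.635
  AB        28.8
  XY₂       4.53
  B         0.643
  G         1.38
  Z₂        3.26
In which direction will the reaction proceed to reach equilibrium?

to the left

Q_p = P(AB)²·P(M₂Z)·P(B) / (P(XY₂)³·P(G)²·P(Z₂)³) = (28.8)²·(0.635)·(0.643) / ((4.53)³·(1.38)²·(3.26)³) = 0.0552
Q_p = 0.0552 > K_p = 0.0121, so the reverse reaction proceeds.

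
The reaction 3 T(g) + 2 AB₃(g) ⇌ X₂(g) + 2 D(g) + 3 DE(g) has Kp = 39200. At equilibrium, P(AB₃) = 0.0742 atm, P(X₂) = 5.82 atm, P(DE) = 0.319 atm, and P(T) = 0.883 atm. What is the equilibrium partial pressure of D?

At equilibrium, Kp = P(X₂)·P(D)²·P(DE)³ / (P(T)³·P(AB₃)²) = 39200.
(5.82)·(P(D))²·(0.319)³ / ((0.883)³·(0.0742)²) = 39200
P(D)² = 786 ⇒ P(D) = 28.0 atm

P(D) = 28.0 atm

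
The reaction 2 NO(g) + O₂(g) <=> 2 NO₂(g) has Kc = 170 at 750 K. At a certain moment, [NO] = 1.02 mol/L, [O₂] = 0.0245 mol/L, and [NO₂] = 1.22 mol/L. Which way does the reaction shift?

Qc = [NO₂]² / ([NO]²·[O₂]) = (1.22)² / ((1.02)²·(0.0245)) = 58.4
Qc = 58.4 < Kc = 170, so the forward reaction proceeds.

forward (toward products)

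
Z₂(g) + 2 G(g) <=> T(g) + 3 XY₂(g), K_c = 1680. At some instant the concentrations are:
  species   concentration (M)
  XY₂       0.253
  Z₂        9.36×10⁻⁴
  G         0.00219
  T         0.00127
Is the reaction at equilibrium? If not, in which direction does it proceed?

Q_c = [T]·[XY₂]³ / ([Z₂]·[G]²) = (0.00127)·(0.253)³ / ((9.36×10⁻⁴)·(0.00219)²) = 4580
Q_c = 4580 > K_c = 1680, so the reverse reaction proceeds.

in the reverse direction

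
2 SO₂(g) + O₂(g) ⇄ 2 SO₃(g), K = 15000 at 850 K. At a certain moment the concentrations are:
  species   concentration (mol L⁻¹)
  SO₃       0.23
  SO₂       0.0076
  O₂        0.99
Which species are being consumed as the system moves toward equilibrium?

SO₂, O₂ (reactants)

Q = [SO₃]² / ([SO₂]²·[O₂]) = (0.23)² / ((0.0076)²·(0.99)) = 930
Q = 930 < K = 15000: net forward reaction.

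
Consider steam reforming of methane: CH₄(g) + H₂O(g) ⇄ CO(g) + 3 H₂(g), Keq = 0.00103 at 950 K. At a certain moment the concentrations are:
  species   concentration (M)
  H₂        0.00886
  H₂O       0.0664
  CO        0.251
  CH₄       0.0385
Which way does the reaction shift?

Q = [CO]·[H₂]³ / ([CH₄]·[H₂O]) = (0.251)·(0.00886)³ / ((0.0385)·(0.0664)) = 6.83×10⁻⁵
Q = 6.83×10⁻⁵ < Keq = 0.00103, so the forward reaction proceeds.

to the right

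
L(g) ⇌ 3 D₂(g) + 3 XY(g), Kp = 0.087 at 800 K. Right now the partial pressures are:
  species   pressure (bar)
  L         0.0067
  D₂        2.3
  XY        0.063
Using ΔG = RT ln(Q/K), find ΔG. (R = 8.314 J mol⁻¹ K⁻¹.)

ΔG = 11.0 kJ/mol

Qp = P(D₂)³·P(XY)³ / P(L) = (2.3)³·(0.063)³ / (0.0067) = 0.454
ΔG = RT ln(Qp/Kp) = (8.314 J mol⁻¹ K⁻¹)(800 K) × ln(0.454/0.087)
   = (6.651 kJ/mol)(1.652) = 11.0 kJ/mol
ΔG > 0, so the forward reaction is non-spontaneous (proceeds in reverse).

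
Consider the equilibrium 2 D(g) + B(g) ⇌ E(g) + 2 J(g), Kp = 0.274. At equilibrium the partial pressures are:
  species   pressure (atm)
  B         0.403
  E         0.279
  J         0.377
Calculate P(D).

P(D) = 0.599 atm

At equilibrium, Kp = P(E)·P(J)² / (P(D)²·P(B)) = 0.274.
(0.279)·(0.377)² / ((P(D))²·(0.403)) = 0.274
P(D)² = 0.359 ⇒ P(D) = 0.599 atm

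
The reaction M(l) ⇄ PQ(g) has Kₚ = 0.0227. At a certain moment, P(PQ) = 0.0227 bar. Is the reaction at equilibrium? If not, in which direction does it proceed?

neither direction; the system is at equilibrium

(M is a pure liquid — omitted from Qₚ.)
Qₚ = P(PQ) = 0.0227
Qₚ = 0.0227 = Kₚ, so the system is already at equilibrium.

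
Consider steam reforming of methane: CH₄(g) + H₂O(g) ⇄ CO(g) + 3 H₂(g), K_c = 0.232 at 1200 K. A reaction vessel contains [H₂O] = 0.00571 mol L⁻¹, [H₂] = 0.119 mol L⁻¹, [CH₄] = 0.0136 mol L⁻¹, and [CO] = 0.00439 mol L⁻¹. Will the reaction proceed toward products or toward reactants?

in the forward direction

Q_c = [CO]·[H₂]³ / ([CH₄]·[H₂O]) = (0.00439)·(0.119)³ / ((0.0136)·(0.00571)) = 0.0953
Q_c = 0.0953 < K_c = 0.232, so the forward reaction proceeds.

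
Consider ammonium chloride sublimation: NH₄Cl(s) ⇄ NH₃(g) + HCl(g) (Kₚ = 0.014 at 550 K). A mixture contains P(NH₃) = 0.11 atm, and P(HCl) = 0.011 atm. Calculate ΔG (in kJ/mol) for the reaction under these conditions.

(NH₄Cl is a pure solid — omitted from Qₚ.)
Qₚ = P(NH₃)·P(HCl) = (0.11)·(0.011) = 0.00121
ΔG = RT ln(Qₚ/Kₚ) = (8.314 J mol⁻¹ K⁻¹)(550 K) × ln(0.00121/0.014)
   = (4.573 kJ/mol)(-2.448) = -11.2 kJ/mol
ΔG < 0, so the forward reaction is spontaneous (proceeds forward).

ΔG = -11.2 kJ/mol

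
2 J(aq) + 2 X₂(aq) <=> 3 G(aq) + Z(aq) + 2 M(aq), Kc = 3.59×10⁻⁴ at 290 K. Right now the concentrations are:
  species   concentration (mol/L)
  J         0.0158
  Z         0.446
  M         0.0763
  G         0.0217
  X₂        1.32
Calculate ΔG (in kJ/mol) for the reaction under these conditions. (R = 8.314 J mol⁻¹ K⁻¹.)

Qc = [G]³·[Z]·[M]² / ([J]²·[X₂]²) = (0.0217)³·(0.446)·(0.0763)² / ((0.0158)²·(1.32)²) = 6.10×10⁻⁵
ΔG = RT ln(Qc/Kc) = (8.314 J mol⁻¹ K⁻¹)(290 K) × ln(6.10×10⁻⁵/3.59×10⁻⁴)
   = (2.411 kJ/mol)(-1.772) = -4.27 kJ/mol
ΔG < 0, so the forward reaction is spontaneous (proceeds forward).

ΔG = -4.27 kJ/mol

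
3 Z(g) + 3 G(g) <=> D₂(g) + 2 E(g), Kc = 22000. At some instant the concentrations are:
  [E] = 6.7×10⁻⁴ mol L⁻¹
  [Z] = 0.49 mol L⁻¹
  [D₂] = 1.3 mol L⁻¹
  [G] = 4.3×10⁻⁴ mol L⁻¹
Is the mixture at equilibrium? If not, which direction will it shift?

Qc = [D₂]·[E]² / ([Z]³·[G]³) = (1.3)·(6.7×10⁻⁴)² / ((0.49)³·(4.3×10⁻⁴)³) = 62000
Qc = 62000 > Kc = 22000: net reverse reaction.

no; Q > K, reaction proceeds in reverse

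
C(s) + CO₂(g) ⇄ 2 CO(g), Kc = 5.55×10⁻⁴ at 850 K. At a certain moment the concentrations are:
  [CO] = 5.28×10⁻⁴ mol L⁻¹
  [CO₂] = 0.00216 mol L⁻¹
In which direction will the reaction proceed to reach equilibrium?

(C is a pure solid — omitted from Qc.)
Qc = [CO]² / [CO₂] = (5.28×10⁻⁴)² / (0.00216) = 1.29×10⁻⁴
Qc = 1.29×10⁻⁴ < Kc = 5.55×10⁻⁴, so the forward reaction proceeds.

toward products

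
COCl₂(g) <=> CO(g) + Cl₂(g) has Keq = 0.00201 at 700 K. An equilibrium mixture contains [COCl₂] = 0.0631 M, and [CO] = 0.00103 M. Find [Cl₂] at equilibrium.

[Cl₂] = 0.123 M

At equilibrium, Keq = [CO]·[Cl₂] / [COCl₂] = 0.00201.
(0.00103)·([Cl₂]) / (0.0631) = 0.00201
[Cl₂] = 0.123 M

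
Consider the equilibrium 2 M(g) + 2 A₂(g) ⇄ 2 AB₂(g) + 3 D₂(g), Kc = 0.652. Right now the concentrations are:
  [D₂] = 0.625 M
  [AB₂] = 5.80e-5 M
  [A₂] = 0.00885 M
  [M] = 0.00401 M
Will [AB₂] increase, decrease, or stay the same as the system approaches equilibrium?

stay the same

Qc = [AB₂]²·[D₂]³ / ([M]²·[A₂]²) = (5.80e-5)²·(0.625)³ / ((0.00401)²·(0.00885)²) = 0.652
Qc = 0.652 = Kc; the system is at equilibrium.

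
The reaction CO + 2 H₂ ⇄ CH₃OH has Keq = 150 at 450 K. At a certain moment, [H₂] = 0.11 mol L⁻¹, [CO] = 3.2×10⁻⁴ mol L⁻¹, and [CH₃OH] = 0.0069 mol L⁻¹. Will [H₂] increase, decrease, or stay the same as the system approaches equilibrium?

Q = [CH₃OH] / ([CO]·[H₂]²) = (0.0069) / ((3.2×10⁻⁴)·(0.11)²) = 1800
Q = 1800 > Keq = 150: net reverse reaction.
H₂ is a reactant, so it increases.

increase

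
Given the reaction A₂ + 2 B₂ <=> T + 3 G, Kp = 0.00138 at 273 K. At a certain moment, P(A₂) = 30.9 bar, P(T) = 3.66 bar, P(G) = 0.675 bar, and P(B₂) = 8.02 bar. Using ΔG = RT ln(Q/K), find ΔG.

ΔG = -2.02 kJ/mol

Qp = P(T)·P(G)³ / (P(A₂)·P(B₂)²) = (3.66)·(0.675)³ / ((30.9)·(8.02)²) = 5.66e-4
ΔG = RT ln(Qp/Kp) = (8.314 J mol⁻¹ K⁻¹)(273 K) × ln(5.66e-4/0.00138)
   = (2.270 kJ/mol)(-0.8912) = -2.02 kJ/mol
ΔG < 0, so the forward reaction is spontaneous (proceeds forward).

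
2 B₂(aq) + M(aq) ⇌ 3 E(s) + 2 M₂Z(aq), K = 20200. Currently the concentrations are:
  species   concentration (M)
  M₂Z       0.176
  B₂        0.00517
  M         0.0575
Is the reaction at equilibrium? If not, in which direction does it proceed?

(E is a pure solid — omitted from Q.)
Q = [M₂Z]² / ([B₂]²·[M]) = (0.176)² / ((0.00517)²·(0.0575)) = 20200
Q = 20200 = K, so the system is already at equilibrium.

at equilibrium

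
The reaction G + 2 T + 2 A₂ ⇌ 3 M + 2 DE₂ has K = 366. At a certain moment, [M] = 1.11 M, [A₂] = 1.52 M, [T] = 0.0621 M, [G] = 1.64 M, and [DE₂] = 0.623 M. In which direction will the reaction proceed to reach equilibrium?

Q = [M]³·[DE₂]² / ([G]·[T]²·[A₂]²) = (1.11)³·(0.623)² / ((1.64)·(0.0621)²·(1.52)²) = 36.3
Q = 36.3 < K = 366, so the forward reaction proceeds.

toward products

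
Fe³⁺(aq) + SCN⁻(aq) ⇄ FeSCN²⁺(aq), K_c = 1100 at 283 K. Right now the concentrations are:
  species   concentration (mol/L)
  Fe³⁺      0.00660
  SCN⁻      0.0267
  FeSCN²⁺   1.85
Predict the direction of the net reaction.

in the reverse direction

Q_c = [FeSCN²⁺] / ([Fe³⁺]·[SCN⁻]) = (1.85) / ((0.00660)·(0.0267)) = 10500
Q_c = 10500 > K_c = 1100, so the reverse reaction proceeds.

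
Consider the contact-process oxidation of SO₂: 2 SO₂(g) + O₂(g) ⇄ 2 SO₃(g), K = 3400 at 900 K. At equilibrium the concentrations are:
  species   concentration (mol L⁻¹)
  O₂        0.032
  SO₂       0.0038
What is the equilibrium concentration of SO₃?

[SO₃] = 0.040 mol L⁻¹

At equilibrium, K = [SO₃]² / ([SO₂]²·[O₂]) = 3400.
([SO₃])² / ((0.0038)²·(0.032)) = 3400
[SO₃]² = 0.00157 ⇒ [SO₃] = 0.040 mol L⁻¹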